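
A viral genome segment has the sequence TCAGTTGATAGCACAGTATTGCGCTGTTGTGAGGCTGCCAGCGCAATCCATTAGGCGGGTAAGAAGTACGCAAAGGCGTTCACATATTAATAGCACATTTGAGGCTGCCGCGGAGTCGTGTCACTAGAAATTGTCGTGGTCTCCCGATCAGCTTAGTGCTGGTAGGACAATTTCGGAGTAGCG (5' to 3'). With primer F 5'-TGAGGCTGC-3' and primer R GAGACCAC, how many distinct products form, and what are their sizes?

The forward primer TGAGGCTGC matches the top strand at positions 30–38, 100–108.
The reverse primer's reverse complement is GTGGTCTC, matching at positions 136–143.
Each forward site pairs with the reverse site to give a product ending at position 143: sizes 114, 44 bp.

Two products: 114 bp, 44 bp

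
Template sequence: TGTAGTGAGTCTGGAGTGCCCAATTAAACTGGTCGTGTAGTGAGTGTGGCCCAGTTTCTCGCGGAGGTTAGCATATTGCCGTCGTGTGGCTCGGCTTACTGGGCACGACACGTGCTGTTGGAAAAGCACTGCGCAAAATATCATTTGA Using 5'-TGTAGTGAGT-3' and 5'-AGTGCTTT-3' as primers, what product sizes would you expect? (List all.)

The forward primer TGTAGTGAGT matches the top strand at positions 1–10, 36–45.
The reverse primer's reverse complement is AAAGCACT, matching at positions 123–130.
Each forward site pairs with the reverse site to give a product ending at position 130: sizes 130, 95 bp.

130 bp, 95 bp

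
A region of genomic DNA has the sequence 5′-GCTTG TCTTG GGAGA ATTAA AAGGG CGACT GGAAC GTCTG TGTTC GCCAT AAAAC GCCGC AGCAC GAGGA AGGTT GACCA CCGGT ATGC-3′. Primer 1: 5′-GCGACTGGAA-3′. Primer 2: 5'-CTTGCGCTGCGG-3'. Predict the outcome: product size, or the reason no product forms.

No product — primer 2 has no binding site in the template.

Primer 2 (CTTGCGCTGCGG) does not match the top strand, and its reverse complement CCGCAGCGCAAG does not match either.
With no annealing site for primer 2, no amplification occurs.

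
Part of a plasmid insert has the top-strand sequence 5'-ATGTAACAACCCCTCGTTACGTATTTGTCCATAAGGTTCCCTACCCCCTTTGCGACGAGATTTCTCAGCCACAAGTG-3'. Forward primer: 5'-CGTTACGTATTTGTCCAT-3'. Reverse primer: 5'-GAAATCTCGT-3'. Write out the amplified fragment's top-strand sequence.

5'-CGTTACGTATTTGTCCATAAGGTTCCCTACCCCCTTTGCGACGAGATTTC-3'

Scanning the template, CGTTACGTATTTGTCCAT occurs at positions 15–32; this primer anneals to the bottom strand there with its 3' end pointing downstream.
Reverse complement of the reverse primer: ACGAGATTTC. This occurs on the top strand at positions 55–64.
The product is the template from position 15 through 64 (50 bp).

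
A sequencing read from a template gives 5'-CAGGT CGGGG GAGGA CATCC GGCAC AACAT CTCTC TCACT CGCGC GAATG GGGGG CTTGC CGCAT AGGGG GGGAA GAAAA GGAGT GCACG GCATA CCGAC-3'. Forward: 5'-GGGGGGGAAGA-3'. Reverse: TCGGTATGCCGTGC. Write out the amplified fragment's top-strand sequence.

Forward primer GGGGGGGAAGA is found on the top strand at positions 67–77.
Reverse complement of the reverse primer: GCACGGCATACCGA. This occurs on the top strand at positions 86–99.
The product is the template from position 67 through 99 (33 bp).

5'-GGGGGGGAAGAAAAGGAGTGCACGGCATACCGA-3'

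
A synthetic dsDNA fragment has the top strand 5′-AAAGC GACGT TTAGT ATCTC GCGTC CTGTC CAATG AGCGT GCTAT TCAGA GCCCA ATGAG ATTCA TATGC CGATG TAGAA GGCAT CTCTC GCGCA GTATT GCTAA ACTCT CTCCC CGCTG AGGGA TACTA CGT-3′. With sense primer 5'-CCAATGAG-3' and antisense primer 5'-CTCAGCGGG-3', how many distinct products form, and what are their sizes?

Two products: 93 bp, 70 bp

The forward primer CCAATGAG matches the top strand at positions 30–37, 53–60.
The reverse primer's reverse complement is CCCGCTGAG, matching at positions 114–122.
Each forward site pairs with the reverse site to give a product ending at position 122: sizes 93, 70 bp.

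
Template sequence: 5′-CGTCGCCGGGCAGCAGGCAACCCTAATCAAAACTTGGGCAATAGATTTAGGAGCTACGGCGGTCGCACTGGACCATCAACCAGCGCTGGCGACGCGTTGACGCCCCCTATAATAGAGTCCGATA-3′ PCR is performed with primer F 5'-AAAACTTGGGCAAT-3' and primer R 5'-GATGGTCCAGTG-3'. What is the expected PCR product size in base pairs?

49 bp

The forward primer matches the template at positions 29–42.
The reverse primer's reverse complement is CACTGGACCATC, which matches the template at positions 66–77.
Product length = (reverse-primer end) − (forward-primer start) + 1 = 77 − 29 + 1 = 49 bp.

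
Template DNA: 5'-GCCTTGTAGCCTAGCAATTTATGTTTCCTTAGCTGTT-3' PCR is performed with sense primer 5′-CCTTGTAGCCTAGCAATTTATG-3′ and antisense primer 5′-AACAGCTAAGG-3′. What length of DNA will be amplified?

Scanning the template, CCTTGTAGCCTAGCAATTTATG occurs at positions 2–23; this primer anneals to the bottom strand there with its 3' end pointing downstream.
The reverse primer's reverse complement is CCTTAGCTGTT, which matches the template at positions 27–37.
Amplicon spans positions 2–37: 36 bp.

36 bp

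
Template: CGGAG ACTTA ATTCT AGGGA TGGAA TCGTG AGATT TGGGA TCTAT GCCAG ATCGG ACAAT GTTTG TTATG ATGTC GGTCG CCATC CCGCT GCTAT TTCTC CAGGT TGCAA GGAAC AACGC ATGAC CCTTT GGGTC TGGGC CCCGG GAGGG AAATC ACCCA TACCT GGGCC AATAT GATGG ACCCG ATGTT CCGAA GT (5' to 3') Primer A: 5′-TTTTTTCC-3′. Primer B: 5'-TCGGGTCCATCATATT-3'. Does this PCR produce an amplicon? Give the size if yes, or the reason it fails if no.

Primer A (TTTTTTCC) does not match the top strand, and its reverse complement GGAAAAAA does not match either.
With no annealing site for primer A, no amplification occurs.

No product — primer A has no binding site in the template.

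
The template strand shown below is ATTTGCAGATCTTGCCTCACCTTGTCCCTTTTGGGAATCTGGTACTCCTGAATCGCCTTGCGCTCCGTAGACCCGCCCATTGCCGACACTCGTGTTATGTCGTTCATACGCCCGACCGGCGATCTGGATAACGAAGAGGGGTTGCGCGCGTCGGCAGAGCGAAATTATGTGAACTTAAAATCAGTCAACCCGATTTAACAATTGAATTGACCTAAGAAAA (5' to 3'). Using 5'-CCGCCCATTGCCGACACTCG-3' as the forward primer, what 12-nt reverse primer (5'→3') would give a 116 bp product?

5'-TTGACTGATTTT-3'

The forward primer binds at positions 73–92, so a 116 bp product ends at position 73 + 116 − 1 = 188.
The reverse primer anneals to the top strand over positions 177–188, i.e. to AAAATCAGTCAA.
Its sequence written 5'→3' is the reverse complement: TTGACTGATTTT.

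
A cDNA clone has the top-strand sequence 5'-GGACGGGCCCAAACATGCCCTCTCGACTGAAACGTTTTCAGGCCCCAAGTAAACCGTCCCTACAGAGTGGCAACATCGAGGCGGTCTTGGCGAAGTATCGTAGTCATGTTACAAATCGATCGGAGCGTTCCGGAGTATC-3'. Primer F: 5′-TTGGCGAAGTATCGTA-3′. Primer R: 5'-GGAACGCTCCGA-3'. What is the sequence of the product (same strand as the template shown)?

Forward primer TTGGCGAAGTATCGTA is found on the top strand at positions 87–102.
Reverse complement of the reverse primer: TCGGAGCGTTCC. This occurs on the top strand at positions 120–131.
The product is the template from position 87 through 131 (45 bp).

5'-TTGGCGAAGTATCGTAGTCATGTTACAAATCGATCGGAGCGTTCC-3'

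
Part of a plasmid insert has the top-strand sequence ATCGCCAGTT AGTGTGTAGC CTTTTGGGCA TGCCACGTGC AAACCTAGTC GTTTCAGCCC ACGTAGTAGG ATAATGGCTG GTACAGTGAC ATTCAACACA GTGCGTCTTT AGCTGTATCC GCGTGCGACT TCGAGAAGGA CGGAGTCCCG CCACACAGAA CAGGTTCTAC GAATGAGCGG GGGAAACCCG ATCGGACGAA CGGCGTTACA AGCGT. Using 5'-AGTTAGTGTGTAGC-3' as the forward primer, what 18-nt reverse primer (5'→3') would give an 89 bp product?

5'-TGAATGTCACTGTACCAG-3'

The forward primer binds at positions 7–20, so an 89 bp product ends at position 7 + 89 − 1 = 95.
The reverse primer anneals to the top strand over positions 78–95, i.e. to CTGGTACAGTGACATTCA.
Its sequence written 5'→3' is the reverse complement: TGAATGTCACTGTACCAG.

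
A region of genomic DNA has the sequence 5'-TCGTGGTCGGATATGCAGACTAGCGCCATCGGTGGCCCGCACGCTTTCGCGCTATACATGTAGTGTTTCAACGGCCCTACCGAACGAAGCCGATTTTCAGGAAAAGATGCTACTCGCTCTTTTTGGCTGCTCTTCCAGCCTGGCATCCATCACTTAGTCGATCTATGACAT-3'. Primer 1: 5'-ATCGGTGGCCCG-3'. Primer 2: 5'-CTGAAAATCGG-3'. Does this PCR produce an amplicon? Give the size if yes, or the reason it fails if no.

Yes — a 73 bp product.

Primer 1 (ATCGGTGGCCCG) matches the top strand at positions 28–39; it acts as a forward primer.
Primer 2's reverse complement is CCGATTTTCAG, matching the top strand at positions 90–100; it acts as a reverse primer.
The 3' ends face each other across positions 28–100, giving a 73 bp product.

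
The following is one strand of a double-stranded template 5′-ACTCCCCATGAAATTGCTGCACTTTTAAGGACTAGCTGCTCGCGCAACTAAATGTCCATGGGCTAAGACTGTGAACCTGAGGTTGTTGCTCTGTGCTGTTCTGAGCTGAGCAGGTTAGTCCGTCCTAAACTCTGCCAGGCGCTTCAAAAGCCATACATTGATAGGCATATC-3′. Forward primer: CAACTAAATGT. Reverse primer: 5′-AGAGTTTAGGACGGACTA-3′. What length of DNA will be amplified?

The forward primer matches the template at positions 45–55.
Taking the reverse complement of AGAGTTTAGGACGGACTA gives TAGTCCGTCCTAAACTCT, found at positions 116–133 on the template; the primer anneals here to the top strand with its 3' end pointing upstream.
Amplicon spans positions 45–133: 89 bp.

89 bp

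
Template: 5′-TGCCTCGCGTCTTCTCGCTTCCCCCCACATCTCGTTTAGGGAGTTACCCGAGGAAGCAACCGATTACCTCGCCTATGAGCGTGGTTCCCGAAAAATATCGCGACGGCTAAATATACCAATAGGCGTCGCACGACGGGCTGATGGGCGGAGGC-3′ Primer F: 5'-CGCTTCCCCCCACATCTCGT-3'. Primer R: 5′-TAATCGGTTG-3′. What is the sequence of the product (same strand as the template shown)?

The forward primer matches the template at positions 16–35.
The reverse primer's reverse complement is CAACCGATTA, which matches the template at positions 57–66.
The product is the template from position 16 through 66 (51 bp).

5'-CGCTTCCCCCCACATCTCGTTTAGGGAGTTACCCGAGGAAGCAACCGATTA-3'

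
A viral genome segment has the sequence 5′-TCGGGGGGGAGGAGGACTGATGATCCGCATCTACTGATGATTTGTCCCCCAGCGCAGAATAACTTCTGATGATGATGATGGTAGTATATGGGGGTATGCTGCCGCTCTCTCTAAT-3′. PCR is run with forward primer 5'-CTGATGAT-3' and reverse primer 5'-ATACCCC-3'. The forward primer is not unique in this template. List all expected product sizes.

81 bp, 64 bp, 32 bp

The forward primer CTGATGAT matches the top strand at positions 17–24, 34–41, 66–73.
The reverse primer's reverse complement is GGGGTAT, matching at positions 91–97.
Each forward site pairs with the reverse site to give a product ending at position 97: sizes 81, 64, 32 bp.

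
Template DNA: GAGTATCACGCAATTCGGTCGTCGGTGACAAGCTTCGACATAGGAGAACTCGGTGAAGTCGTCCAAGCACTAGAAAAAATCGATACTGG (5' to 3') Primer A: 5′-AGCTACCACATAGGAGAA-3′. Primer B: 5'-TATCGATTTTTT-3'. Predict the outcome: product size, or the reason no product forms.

Primer A (AGCTACCACATAGGAGAA) does not match the top strand, and its reverse complement TTCTCCTATGTGGTAGCT does not match either.
With no annealing site for primer A, no amplification occurs.

No product — primer A has no binding site in the template.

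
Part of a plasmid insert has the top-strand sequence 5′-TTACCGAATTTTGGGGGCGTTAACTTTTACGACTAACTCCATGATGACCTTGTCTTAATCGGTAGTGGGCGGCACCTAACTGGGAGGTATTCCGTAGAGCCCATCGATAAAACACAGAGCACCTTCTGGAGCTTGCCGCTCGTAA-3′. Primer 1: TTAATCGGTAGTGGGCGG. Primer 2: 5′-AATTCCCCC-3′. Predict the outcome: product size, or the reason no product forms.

No product — primer 2 has no binding site in the template.

Primer 2 (AATTCCCCC) does not match the top strand, and its reverse complement GGGGGAATT does not match either.
With no annealing site for primer 2, no amplification occurs.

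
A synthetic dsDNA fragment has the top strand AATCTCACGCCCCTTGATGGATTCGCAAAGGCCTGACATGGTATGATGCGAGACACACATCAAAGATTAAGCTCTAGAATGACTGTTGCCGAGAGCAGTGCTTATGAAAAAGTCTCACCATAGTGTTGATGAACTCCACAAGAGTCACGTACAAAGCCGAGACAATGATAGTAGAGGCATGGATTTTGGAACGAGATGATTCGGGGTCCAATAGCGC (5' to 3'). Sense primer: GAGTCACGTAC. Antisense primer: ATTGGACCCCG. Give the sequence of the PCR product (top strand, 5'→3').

5'-GAGTCACGTACAAAGCCGAGACAATGATAGTAGAGGCATGGATTTTGGAACGAGATGATTCGGGGTCCAAT-3'

The forward primer matches the template at positions 142–152.
The reverse primer's reverse complement is CGGGGTCCAAT, which matches the template at positions 202–212.
The product is the template from position 142 through 212 (71 bp).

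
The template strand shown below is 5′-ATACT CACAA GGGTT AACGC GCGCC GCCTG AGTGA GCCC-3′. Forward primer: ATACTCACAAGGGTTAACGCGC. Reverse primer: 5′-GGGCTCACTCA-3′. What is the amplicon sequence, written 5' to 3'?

Forward primer ATACTCACAAGGGTTAACGCGC is found on the top strand at positions 1–22.
The reverse primer's reverse complement is TGAGTGAGCCC, which matches the template at positions 29–39.
The product is the template from position 1 through 39 (39 bp).

5'-ATACTCACAAGGGTTAACGCGCGCCGCCTGAGTGAGCCC-3'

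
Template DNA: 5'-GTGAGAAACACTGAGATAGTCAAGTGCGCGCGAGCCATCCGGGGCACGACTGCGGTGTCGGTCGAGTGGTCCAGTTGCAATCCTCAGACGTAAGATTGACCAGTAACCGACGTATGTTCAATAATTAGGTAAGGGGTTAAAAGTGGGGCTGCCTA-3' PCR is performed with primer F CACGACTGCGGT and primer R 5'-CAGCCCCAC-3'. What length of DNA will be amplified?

The forward primer matches the template at positions 45–56.
Reverse complement of the reverse primer: GTGGGGCTG. This occurs on the top strand at positions 143–151.
The product runs from position 45 to position 151, so its length is 151 − 45 + 1 = 107 bp.

107 bp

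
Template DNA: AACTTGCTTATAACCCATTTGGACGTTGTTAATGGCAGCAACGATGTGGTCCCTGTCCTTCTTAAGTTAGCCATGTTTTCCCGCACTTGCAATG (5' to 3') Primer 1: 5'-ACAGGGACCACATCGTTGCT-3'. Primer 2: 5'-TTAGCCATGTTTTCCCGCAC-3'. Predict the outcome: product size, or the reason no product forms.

Primer 1 (ACAGGGACCACATCGTTGCT) has reverse complement AGCAACGATGTGGTCCCTGT, which matches the top strand at positions 37–56; primer 1 anneals to the top strand there with its 3' end pointing upstream toward position 37.
Primer 2 (TTAGCCATGTTTTCCCGCAC) matches the top strand directly at positions 67–86; it anneals to the bottom strand with its 3' end pointing downstream toward position 86.
The 3' ends diverge (primer 1 extends toward position 1, primer 2 toward position 94), so the primers never converge on a shared product.

No product — the primers' 3' ends point away from each other.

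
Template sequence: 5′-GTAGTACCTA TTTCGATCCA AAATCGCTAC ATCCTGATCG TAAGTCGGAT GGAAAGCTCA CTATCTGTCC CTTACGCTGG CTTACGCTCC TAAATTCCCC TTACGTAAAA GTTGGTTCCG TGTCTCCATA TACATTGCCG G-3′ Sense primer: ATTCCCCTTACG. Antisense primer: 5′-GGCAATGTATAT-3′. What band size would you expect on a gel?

46 bp

Scanning the template, ATTCCCCTTACG occurs at positions 94–105; this primer anneals to the bottom strand there with its 3' end pointing downstream.
Reverse complement of the reverse primer: ATATACATTGCC. This occurs on the top strand at positions 128–139.
Product length = (reverse-primer end) − (forward-primer start) + 1 = 139 − 94 + 1 = 46 bp.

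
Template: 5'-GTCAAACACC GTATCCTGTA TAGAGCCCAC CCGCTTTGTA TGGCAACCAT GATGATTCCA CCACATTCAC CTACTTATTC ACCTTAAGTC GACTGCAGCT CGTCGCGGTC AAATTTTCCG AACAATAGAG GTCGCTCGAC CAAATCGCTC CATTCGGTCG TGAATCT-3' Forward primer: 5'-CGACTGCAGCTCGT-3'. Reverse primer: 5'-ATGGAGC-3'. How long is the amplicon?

Scanning the template, CGACTGCAGCTCGT occurs at positions 90–103; this primer anneals to the bottom strand there with its 3' end pointing downstream.
Taking the reverse complement of ATGGAGC gives GCTCCAT, found at positions 147–153 on the template; the primer anneals here to the top strand with its 3' end pointing upstream.
Product length = (reverse-primer end) − (forward-primer start) + 1 = 153 − 90 + 1 = 64 bp.

64 bp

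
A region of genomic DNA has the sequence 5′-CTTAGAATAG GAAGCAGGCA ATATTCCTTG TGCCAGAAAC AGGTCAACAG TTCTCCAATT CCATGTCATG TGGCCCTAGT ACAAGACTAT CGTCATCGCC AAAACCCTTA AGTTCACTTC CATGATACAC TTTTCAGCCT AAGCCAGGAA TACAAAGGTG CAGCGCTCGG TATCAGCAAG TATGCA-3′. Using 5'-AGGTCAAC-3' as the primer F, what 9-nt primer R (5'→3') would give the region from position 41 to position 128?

5'-GTATCATGG-3'

The product's 3' end on the top strand is position 128.
The reverse primer anneals to the top strand over positions 120–128, i.e. to CCATGATAC.
Its sequence written 5'→3' is the reverse complement: GTATCATGG.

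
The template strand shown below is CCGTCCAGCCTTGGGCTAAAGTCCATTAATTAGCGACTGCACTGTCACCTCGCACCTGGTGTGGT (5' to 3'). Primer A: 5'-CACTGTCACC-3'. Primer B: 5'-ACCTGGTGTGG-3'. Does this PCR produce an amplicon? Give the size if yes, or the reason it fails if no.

Primer A (CACTGTCACC) matches the top strand at positions 40–49 (3' end points downstream).
Primer B (ACCTGGTGTGG) also matches the top strand directly, at positions 54–64 — its reverse complement CCACACCAGGT is not present.
Both primers anneal to the bottom strand with 3' ends pointing the same way, so neither can prime synthesis back toward the other.

No product — both primers anneal to the same strand and extend in the same direction.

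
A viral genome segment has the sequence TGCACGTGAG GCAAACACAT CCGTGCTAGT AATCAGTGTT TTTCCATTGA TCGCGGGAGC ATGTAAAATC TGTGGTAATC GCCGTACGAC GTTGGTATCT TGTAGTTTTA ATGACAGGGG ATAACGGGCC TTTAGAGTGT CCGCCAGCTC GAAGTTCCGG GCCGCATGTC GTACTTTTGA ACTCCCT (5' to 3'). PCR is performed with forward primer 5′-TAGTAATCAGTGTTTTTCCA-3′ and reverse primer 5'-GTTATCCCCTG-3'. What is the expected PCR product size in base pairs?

99 bp

Forward primer TAGTAATCAGTGTTTTTCCA is found on the top strand at positions 27–46.
Reverse complement of the reverse primer: CAGGGGATAAC. This occurs on the top strand at positions 115–125.
Amplicon spans positions 27–125: 99 bp.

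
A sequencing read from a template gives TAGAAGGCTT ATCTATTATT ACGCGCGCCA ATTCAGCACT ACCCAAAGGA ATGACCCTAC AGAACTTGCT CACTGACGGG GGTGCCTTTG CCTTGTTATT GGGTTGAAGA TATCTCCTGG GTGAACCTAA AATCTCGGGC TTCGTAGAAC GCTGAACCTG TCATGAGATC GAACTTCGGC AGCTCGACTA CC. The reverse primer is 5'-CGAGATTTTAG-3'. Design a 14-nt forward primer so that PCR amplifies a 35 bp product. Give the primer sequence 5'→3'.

The reverse primer's reverse complement CTAAAATCTCG matches the template at positions 127–137, so the product ends at position 137.
A 35 bp product then starts at position 137 − 35 + 1 = 103.
The forward primer is identical to the top strand there: GTTGAAGATATCTC.

5'-GTTGAAGATATCTC-3'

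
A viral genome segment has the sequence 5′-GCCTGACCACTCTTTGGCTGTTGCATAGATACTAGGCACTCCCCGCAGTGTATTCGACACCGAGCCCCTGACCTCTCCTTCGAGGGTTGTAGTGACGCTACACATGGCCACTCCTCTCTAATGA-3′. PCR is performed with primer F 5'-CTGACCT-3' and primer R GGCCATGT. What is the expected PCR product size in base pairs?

42 bp

Scanning the template, CTGACCT occurs at positions 68–74; this primer anneals to the bottom strand there with its 3' end pointing downstream.
Reverse complement of the reverse primer: ACATGGCC. This occurs on the top strand at positions 102–109.
The product runs from position 68 to position 109, so its length is 109 − 68 + 1 = 42 bp.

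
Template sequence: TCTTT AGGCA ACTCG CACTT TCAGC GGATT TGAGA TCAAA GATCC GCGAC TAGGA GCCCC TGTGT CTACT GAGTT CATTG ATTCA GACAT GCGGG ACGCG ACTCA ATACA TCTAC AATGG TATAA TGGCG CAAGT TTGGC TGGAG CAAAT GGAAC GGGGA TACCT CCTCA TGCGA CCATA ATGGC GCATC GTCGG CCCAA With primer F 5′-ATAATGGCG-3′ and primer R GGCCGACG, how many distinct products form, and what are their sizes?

Two products: 76 bp, 20 bp

The forward primer ATAATGGCG matches the top strand at positions 122–130, 178–186.
The reverse primer's reverse complement is CGTCGGCC, matching at positions 190–197.
Each forward site pairs with the reverse site to give a product ending at position 197: sizes 76, 20 bp.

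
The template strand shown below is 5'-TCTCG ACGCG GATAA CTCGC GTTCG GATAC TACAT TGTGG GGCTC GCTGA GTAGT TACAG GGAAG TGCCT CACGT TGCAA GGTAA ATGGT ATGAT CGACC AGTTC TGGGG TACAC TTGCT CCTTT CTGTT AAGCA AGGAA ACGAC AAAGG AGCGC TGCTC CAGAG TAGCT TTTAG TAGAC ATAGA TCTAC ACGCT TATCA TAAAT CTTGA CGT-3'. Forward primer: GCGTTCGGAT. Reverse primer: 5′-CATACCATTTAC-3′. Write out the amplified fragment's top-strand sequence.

5'-GCGTTCGGATACTACATTGTGGGGCTCGCTGAGTAGTTACAGGGAAGTGCCTCACGTTGCAAGGTAAATGGTATG-3'

The forward primer matches the template at positions 19–28.
Reverse complement of the reverse primer: GTAAATGGTATG. This occurs on the top strand at positions 82–93.
The product is the template from position 19 through 93 (75 bp).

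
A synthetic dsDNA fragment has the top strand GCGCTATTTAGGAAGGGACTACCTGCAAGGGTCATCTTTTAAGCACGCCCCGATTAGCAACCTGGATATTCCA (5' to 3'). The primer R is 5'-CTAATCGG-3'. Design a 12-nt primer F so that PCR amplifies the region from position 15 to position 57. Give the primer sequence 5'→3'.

5'-GGGACTACCTGC-3'

The reverse primer's reverse complement CCGATTAG matches the template at positions 50–57; the product starts at position 15.
The forward primer is identical to the top strand over positions 15–26: GGGACTACCTGC.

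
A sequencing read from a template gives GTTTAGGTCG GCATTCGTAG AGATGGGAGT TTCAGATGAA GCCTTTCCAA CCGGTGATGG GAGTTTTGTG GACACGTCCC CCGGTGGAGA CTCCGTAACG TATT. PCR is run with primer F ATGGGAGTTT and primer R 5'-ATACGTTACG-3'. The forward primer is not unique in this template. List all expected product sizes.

The forward primer ATGGGAGTTT matches the top strand at positions 23–32, 57–66.
The reverse primer's reverse complement is CGTAACGTAT, matching at positions 94–103.
Each forward site pairs with the reverse site to give a product ending at position 103: sizes 81, 47 bp.

81 bp, 47 bp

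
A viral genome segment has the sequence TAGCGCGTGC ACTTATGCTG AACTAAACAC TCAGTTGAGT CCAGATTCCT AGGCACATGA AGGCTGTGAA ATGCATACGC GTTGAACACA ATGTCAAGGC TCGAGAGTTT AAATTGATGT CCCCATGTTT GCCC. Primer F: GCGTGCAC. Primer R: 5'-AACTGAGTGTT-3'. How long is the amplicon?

32 bp

Forward primer GCGTGCAC is found on the top strand at positions 5–12.
The reverse primer's reverse complement is AACACTCAGTT, which matches the template at positions 26–36.
Amplicon spans positions 5–36: 32 bp.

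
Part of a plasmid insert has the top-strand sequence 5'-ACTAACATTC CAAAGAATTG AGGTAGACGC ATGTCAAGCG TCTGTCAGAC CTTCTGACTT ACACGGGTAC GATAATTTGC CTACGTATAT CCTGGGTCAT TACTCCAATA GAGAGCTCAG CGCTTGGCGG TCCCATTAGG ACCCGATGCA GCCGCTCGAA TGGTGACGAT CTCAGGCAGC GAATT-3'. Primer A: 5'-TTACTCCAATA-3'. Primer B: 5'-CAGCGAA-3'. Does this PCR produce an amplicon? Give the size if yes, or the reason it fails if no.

No product — both primers anneal to the same strand and extend in the same direction.

Primer A (TTACTCCAATA) matches the top strand at positions 100–110 (3' end points downstream).
Primer B (CAGCGAA) also matches the top strand directly, at positions 177–183 — its reverse complement TTCGCTG is not present.
Both primers anneal to the bottom strand with 3' ends pointing the same way, so neither can prime synthesis back toward the other.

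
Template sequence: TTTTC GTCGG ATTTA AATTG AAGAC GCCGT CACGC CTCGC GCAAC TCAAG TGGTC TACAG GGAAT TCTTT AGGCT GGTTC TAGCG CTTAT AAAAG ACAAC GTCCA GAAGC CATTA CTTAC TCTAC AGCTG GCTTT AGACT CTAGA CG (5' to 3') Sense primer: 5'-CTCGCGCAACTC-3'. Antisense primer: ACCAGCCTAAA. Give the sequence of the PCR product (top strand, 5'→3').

5'-CTCGCGCAACTCAAGTGGTCTACAGGGAATTCTTTAGGCTGGT-3'

Forward primer CTCGCGCAACTC is found on the top strand at positions 36–47.
The reverse primer's reverse complement is TTTAGGCTGGT, which matches the template at positions 68–78.
The product is the template from position 36 through 78 (43 bp).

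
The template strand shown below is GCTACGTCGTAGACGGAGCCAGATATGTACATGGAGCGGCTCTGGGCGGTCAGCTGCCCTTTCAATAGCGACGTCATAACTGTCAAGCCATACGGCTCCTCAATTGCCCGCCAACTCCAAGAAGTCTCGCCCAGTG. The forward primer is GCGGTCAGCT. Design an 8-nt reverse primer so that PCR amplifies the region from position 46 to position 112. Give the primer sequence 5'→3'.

The product's 3' end on the top strand is position 112.
The reverse primer anneals to the top strand over positions 105–112, i.e. to TGCCCGCC.
Its sequence written 5'→3' is the reverse complement: GGCGGGCA.

5'-GGCGGGCA-3'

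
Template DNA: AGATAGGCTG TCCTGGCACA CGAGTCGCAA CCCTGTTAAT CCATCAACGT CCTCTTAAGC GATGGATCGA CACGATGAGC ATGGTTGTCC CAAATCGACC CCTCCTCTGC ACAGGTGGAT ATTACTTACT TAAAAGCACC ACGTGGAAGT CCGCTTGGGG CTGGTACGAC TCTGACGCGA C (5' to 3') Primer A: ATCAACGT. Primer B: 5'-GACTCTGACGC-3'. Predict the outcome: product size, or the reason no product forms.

Primer A (ATCAACGT) matches the top strand at positions 43–50 (3' end points downstream).
Primer B (GACTCTGACGC) also matches the top strand directly, at positions 168–178 — its reverse complement GCGTCAGAGTC is not present.
Both primers anneal to the bottom strand with 3' ends pointing the same way, so neither can prime synthesis back toward the other.

No product — both primers anneal to the same strand and extend in the same direction.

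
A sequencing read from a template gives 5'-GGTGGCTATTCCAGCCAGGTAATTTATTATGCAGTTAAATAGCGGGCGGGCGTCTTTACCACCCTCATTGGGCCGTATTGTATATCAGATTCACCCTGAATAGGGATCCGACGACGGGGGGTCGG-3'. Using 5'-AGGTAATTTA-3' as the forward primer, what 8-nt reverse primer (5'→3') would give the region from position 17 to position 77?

The product's 3' end on the top strand is position 77.
The reverse primer anneals to the top strand over positions 70–77, i.e. to GGGCCGTA.
Its sequence written 5'→3' is the reverse complement: TACGGCCC.

5'-TACGGCCC-3'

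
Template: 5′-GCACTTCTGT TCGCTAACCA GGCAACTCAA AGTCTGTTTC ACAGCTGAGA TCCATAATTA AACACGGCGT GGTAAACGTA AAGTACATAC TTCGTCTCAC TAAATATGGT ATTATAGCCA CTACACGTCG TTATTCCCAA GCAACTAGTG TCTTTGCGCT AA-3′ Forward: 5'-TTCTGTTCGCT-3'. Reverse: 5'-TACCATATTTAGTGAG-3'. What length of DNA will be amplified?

107 bp

The forward primer matches the template at positions 5–15.
Reverse complement of the reverse primer: CTCACTAAATATGGTA. This occurs on the top strand at positions 96–111.
The product runs from position 5 to position 111, so its length is 111 − 5 + 1 = 107 bp.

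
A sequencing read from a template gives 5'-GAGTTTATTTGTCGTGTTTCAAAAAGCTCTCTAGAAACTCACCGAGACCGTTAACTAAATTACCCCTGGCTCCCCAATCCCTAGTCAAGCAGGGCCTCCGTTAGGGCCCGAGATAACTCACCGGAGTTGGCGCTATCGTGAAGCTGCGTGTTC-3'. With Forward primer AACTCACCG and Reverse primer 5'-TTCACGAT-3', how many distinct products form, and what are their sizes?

The forward primer AACTCACCG matches the top strand at positions 36–44, 115–123.
The reverse primer's reverse complement is ATCGTGAA, matching at positions 135–142.
Each forward site pairs with the reverse site to give a product ending at position 142: sizes 107, 28 bp.

Two products: 107 bp, 28 bp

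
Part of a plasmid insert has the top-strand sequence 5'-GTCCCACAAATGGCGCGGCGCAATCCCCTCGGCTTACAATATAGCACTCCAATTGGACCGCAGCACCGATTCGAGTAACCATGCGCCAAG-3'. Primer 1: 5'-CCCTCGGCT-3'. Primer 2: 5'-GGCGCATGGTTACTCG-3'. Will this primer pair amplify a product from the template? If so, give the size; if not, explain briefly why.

Yes — a 62 bp product.

Primer 1 (CCCTCGGCT) matches the top strand at positions 26–34; it acts as a forward primer.
Primer 2's reverse complement is CGAGTAACCATGCGCC, matching the top strand at positions 72–87; it acts as a reverse primer.
The 3' ends face each other across positions 26–87, giving a 62 bp product.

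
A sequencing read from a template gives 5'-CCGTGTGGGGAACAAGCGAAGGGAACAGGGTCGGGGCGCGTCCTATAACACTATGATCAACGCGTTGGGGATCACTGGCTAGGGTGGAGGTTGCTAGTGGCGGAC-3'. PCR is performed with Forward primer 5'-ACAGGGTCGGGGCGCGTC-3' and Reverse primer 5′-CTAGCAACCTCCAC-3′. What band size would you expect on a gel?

73 bp

Forward primer ACAGGGTCGGGGCGCGTC is found on the top strand at positions 25–42.
The reverse primer's reverse complement is GTGGAGGTTGCTAG, which matches the template at positions 84–97.
The product runs from position 25 to position 97, so its length is 97 − 25 + 1 = 73 bp.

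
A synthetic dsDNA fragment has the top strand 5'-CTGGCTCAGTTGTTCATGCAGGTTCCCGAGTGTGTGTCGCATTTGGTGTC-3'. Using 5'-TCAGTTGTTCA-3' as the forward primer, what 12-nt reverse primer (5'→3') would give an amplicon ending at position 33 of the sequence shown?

The forward primer binds at positions 6–16; the product's 3' end on the top strand is position 33.
The reverse primer anneals to the top strand over positions 22–33, i.e. to GTTCCCGAGTGT.
Its sequence written 5'→3' is the reverse complement: ACACTCGGGAAC.

5'-ACACTCGGGAAC-3'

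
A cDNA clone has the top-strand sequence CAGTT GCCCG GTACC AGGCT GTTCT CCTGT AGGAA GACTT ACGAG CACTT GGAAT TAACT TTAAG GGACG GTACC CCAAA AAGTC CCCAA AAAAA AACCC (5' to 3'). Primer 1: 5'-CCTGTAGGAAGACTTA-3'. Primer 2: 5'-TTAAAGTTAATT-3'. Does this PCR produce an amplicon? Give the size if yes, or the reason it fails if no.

Yes — a 39 bp product.

Primer 1 (CCTGTAGGAAGACTTA) matches the top strand at positions 26–41; it acts as a forward primer.
Primer 2's reverse complement is AATTAACTTTAA, matching the top strand at positions 53–64; it acts as a reverse primer.
The 3' ends face each other across positions 26–64, giving a 39 bp product.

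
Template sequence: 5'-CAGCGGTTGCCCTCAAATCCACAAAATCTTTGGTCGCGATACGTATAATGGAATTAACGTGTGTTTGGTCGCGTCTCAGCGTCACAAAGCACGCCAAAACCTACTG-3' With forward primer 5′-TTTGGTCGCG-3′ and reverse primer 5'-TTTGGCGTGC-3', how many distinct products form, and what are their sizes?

The forward primer TTTGGTCGCG matches the top strand at positions 29–38, 64–73.
The reverse primer's reverse complement is GCACGCCAAA, matching at positions 89–98.
Each forward site pairs with the reverse site to give a product ending at position 98: sizes 70, 35 bp.

Two products: 70 bp, 35 bp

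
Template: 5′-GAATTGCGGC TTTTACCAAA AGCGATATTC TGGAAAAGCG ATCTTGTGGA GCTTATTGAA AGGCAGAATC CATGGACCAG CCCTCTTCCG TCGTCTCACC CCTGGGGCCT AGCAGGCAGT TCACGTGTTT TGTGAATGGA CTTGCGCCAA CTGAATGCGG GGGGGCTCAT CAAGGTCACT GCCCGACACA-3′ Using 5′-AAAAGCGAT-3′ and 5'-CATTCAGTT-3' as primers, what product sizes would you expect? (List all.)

140 bp, 124 bp

The forward primer AAAAGCGAT matches the top strand at positions 18–26, 34–42.
The reverse primer's reverse complement is AACTGAATG, matching at positions 149–157.
Each forward site pairs with the reverse site to give a product ending at position 157: sizes 140, 124 bp.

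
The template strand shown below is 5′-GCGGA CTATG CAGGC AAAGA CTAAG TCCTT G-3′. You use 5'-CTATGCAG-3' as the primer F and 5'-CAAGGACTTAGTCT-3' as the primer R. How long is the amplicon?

Forward primer CTATGCAG is found on the top strand at positions 6–13.
Taking the reverse complement of CAAGGACTTAGTCT gives AGACTAAGTCCTTG, found at positions 18–31 on the template; the primer anneals here to the top strand with its 3' end pointing upstream.
Product length = (reverse-primer end) − (forward-primer start) + 1 = 31 − 6 + 1 = 26 bp.

26 bp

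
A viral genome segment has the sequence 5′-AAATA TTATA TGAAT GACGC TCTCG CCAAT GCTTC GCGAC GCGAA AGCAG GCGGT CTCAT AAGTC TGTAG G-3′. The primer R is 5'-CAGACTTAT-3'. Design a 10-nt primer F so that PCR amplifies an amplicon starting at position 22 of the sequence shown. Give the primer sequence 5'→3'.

The reverse primer's reverse complement ATAAGTCTG matches the template at positions 59–67; the product starts at position 22.
The forward primer is identical to the top strand over positions 22–31: CTCGCCAATG.

5'-CTCGCCAATG-3'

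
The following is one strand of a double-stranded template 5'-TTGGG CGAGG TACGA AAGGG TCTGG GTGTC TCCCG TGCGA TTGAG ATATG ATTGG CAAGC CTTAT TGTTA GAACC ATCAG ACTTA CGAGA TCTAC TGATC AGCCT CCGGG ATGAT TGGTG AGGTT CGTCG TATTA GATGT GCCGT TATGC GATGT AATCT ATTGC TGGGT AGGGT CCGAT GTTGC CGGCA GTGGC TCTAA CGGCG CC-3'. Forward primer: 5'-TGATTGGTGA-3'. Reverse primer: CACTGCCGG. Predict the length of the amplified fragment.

The forward primer matches the template at positions 112–121.
The reverse primer's reverse complement is CCGGCAGTG, which matches the template at positions 185–193.
Amplicon spans positions 112–193: 82 bp.

82 bp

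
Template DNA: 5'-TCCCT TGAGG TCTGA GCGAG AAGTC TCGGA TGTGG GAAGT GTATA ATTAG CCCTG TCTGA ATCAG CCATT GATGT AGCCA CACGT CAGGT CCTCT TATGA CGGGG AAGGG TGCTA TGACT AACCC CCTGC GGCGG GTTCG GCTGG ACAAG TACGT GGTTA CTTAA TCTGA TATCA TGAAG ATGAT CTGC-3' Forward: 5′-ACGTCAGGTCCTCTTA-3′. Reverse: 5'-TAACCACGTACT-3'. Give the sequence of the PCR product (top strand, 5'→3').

5'-ACGTCAGGTCCTCTTATGACGGGGAAGGGTGCTATGACTAACCCCCTGCGGCGGGTTCGGCTGGACAAGTACGTGGTTA-3'

Forward primer ACGTCAGGTCCTCTTA is found on the top strand at positions 82–97.
Reverse complement of the reverse primer: AGTACGTGGTTA. This occurs on the top strand at positions 149–160.
The product is the template from position 82 through 160 (79 bp).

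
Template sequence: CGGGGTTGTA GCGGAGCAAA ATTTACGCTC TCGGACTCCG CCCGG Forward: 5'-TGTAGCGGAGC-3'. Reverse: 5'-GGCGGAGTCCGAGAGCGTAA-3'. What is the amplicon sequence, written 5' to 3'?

5'-TGTAGCGGAGCAAAATTTACGCTCTCGGACTCCGCC-3'

Forward primer TGTAGCGGAGC is found on the top strand at positions 7–17.
Taking the reverse complement of GGCGGAGTCCGAGAGCGTAA gives TTACGCTCTCGGACTCCGCC, found at positions 23–42 on the template; the primer anneals here to the top strand with its 3' end pointing upstream.
The product is the template from position 7 through 42 (36 bp).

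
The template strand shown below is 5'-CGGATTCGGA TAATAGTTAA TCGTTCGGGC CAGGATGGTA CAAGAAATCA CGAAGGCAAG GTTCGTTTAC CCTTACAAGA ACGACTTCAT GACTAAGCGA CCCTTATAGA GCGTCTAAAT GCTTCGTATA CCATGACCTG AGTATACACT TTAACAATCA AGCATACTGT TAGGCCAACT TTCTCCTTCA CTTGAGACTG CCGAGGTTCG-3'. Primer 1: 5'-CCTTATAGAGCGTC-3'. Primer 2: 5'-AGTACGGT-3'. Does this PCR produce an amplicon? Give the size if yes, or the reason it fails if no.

Primer 2 (AGTACGGT) does not match the top strand, and its reverse complement ACCGTACT does not match either.
With no annealing site for primer 2, no amplification occurs.

No product — primer 2 has no binding site in the template.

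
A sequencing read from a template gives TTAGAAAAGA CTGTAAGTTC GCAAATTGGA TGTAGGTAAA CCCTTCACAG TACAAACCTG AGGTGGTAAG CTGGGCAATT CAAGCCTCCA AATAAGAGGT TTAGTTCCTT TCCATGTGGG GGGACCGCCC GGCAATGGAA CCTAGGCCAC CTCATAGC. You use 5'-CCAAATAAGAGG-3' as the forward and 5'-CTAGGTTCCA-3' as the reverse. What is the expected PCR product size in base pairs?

58 bp

The forward primer matches the template at positions 88–99.
Taking the reverse complement of CTAGGTTCCA gives TGGAACCTAG, found at positions 136–145 on the template; the primer anneals here to the top strand with its 3' end pointing upstream.
Product length = (reverse-primer end) − (forward-primer start) + 1 = 145 − 88 + 1 = 58 bp.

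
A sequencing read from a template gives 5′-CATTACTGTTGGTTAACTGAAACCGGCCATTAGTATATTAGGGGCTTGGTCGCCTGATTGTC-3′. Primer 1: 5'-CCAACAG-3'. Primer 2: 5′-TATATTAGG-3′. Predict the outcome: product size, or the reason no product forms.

No product — the primers' 3' ends point away from each other.

Primer 1 (CCAACAG) has reverse complement CTGTTGG, which matches the top strand at positions 6–12; primer 1 anneals to the top strand there with its 3' end pointing upstream toward position 6.
Primer 2 (TATATTAGG) matches the top strand directly at positions 34–42; it anneals to the bottom strand with its 3' end pointing downstream toward position 42.
The 3' ends diverge (primer 1 extends toward position 1, primer 2 toward position 62), so the primers never converge on a shared product.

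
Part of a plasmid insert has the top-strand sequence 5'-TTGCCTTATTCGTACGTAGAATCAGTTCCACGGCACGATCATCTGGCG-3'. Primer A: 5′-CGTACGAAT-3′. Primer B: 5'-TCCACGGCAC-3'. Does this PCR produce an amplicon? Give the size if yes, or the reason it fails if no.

Primer A (CGTACGAAT) has reverse complement ATTCGTACG, which matches the top strand at positions 8–16; primer A anneals to the top strand there with its 3' end pointing upstream toward position 8.
Primer B (TCCACGGCAC) matches the top strand directly at positions 27–36; it anneals to the bottom strand with its 3' end pointing downstream toward position 36.
The 3' ends diverge (primer A extends toward position 1, primer B toward position 48), so the primers never converge on a shared product.

No product — the primers' 3' ends point away from each other.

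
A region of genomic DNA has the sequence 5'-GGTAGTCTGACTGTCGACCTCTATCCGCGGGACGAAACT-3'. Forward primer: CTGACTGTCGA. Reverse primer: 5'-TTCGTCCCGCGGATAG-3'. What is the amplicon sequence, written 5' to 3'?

5'-CTGACTGTCGACCTCTATCCGCGGGACGAA-3'

The forward primer matches the template at positions 7–17.
The reverse primer's reverse complement is CTATCCGCGGGACGAA, which matches the template at positions 21–36.
The product is the template from position 7 through 36 (30 bp).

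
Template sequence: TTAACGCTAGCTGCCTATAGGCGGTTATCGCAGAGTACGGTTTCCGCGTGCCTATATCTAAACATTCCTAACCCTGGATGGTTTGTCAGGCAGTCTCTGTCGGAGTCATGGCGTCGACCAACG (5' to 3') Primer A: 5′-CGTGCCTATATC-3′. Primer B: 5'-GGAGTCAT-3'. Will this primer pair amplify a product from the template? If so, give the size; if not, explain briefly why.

No product — both primers anneal to the same strand and extend in the same direction.

Primer A (CGTGCCTATATC) matches the top strand at positions 47–58 (3' end points downstream).
Primer B (GGAGTCAT) also matches the top strand directly, at positions 102–109 — its reverse complement ATGACTCC is not present.
Both primers anneal to the bottom strand with 3' ends pointing the same way, so neither can prime synthesis back toward the other.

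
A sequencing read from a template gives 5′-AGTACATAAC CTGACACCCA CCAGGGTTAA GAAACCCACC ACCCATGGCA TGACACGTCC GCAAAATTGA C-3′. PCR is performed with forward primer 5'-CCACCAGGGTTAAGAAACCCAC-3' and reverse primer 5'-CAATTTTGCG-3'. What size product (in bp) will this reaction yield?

The forward primer matches the template at positions 18–39.
Taking the reverse complement of CAATTTTGCG gives CGCAAAATTG, found at positions 60–69 on the template; the primer anneals here to the top strand with its 3' end pointing upstream.
Product length = (reverse-primer end) − (forward-primer start) + 1 = 69 − 18 + 1 = 52 bp.

52 bp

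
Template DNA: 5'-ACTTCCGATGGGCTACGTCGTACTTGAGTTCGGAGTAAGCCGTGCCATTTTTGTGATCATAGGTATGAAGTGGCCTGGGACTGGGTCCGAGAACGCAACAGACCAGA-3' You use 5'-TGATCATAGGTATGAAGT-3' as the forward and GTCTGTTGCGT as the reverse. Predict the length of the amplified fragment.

50 bp

The forward primer matches the template at positions 54–71.
The reverse primer's reverse complement is ACGCAACAGAC, which matches the template at positions 93–103.
The product runs from position 54 to position 103, so its length is 103 − 54 + 1 = 50 bp.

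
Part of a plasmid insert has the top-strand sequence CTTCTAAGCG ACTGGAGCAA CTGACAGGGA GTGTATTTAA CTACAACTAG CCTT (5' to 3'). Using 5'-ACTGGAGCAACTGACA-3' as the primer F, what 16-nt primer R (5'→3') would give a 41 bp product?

The forward primer binds at positions 11–26, so a 41 bp product ends at position 11 + 41 − 1 = 51.
The reverse primer anneals to the top strand over positions 36–51, i.e. to TTTAACTACAACTAGC.
Its sequence written 5'→3' is the reverse complement: GCTAGTTGTAGTTAAA.

5'-GCTAGTTGTAGTTAAA-3'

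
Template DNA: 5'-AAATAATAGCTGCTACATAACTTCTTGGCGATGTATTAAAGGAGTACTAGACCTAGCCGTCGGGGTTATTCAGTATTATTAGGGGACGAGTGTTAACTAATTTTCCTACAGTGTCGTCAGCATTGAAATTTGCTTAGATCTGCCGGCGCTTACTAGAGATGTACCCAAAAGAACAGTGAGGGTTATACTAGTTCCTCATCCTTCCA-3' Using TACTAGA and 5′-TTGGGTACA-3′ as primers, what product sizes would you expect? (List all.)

The forward primer TACTAGA matches the top strand at positions 45–51, 151–157.
The reverse primer's reverse complement is TGTACCCAA, matching at positions 160–168.
Each forward site pairs with the reverse site to give a product ending at position 168: sizes 124, 18 bp.

124 bp, 18 bp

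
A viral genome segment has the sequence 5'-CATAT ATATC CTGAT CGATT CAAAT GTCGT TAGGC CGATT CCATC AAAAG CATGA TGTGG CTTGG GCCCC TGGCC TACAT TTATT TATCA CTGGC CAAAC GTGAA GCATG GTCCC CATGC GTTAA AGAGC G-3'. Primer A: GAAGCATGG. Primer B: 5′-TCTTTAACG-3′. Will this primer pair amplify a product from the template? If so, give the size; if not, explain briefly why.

Yes — a 26 bp product.

Primer A (GAAGCATGG) matches the top strand at positions 103–111; it acts as a forward primer.
Primer B's reverse complement is CGTTAAAGA, matching the top strand at positions 120–128; it acts as a reverse primer.
The 3' ends face each other across positions 103–128, giving a 26 bp product.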